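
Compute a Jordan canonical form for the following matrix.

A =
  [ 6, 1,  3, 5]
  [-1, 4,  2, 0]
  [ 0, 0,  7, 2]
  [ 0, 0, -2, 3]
J_3(5) ⊕ J_1(5)

The characteristic polynomial is
  det(x·I − A) = x^4 - 20*x^3 + 150*x^2 - 500*x + 625 = (x - 5)^4

Eigenvalues and multiplicities (the geometric multiplicity of λ is n − rank(A − λI), which equals the number of Jordan blocks for λ):
  λ = 5: algebraic multiplicity = 4, geometric multiplicity = 2

Determining the block sizes for each eigenvalue:
  λ = 5: with am = 4 and gm = 2, the partition is not yet determined (e.g. several partitions of 4 into 2 parts exist). Let N = A − (5)·I. Computing rank(N^1) = 2, rank(N^2) = 1, rank(N^3) = 0; the number of blocks of size ≥ j is rank(N^{j−1}) − rank(N^j), giving [2, 1, 1]. So we have 1 block(s) of size 3, 1 block(s) of size 1 → block sizes [3, 1]

Assembling the blocks gives a Jordan form
J =
  [5, 1, 0, 0]
  [0, 5, 1, 0]
  [0, 0, 5, 0]
  [0, 0, 0, 5]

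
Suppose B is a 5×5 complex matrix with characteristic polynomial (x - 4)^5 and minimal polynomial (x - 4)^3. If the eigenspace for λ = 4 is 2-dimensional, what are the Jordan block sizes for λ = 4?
Block sizes for λ = 4: [3, 2]

Step 1 — from the characteristic polynomial, algebraic multiplicity of λ = 4 is 5. From dim ker(B − (4)·I) = 2, there are exactly 2 Jordan blocks for λ = 4.
Step 2 — from the minimal polynomial, the factor (x − 4)^3 tells us the largest block for λ = 4 has size 3.
Step 3 — with total size 5, 2 blocks, and largest block 3, the block sizes (in nonincreasing order) are [3, 2].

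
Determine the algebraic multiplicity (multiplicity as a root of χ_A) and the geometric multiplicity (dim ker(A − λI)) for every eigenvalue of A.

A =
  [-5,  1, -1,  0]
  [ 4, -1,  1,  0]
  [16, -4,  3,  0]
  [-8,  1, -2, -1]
λ = -1: alg = 4, geom = 2

Step 1 — factor the characteristic polynomial to read off the algebraic multiplicities:
  χ_A(x) = (x + 1)^4

Step 2 — compute geometric multiplicities via the rank-nullity identity g(λ) = n − rank(A − λI):
  rank(A − (-1)·I) = 2, so dim ker(A − (-1)·I) = n − 2 = 2

Summary:
  λ = -1: algebraic multiplicity = 4, geometric multiplicity = 2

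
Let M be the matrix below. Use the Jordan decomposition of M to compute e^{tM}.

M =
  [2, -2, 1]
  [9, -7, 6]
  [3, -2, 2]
e^{tM} =
  [-3*t^2*exp(-t) + 3*t*exp(-t) + exp(-t), 2*t^2*exp(-t) - 2*t*exp(-t), -3*t^2*exp(-t) + t*exp(-t)]
  [-9*t^2*exp(-t)/2 + 9*t*exp(-t), 3*t^2*exp(-t) - 6*t*exp(-t) + exp(-t), -9*t^2*exp(-t)/2 + 6*t*exp(-t)]
  [3*t*exp(-t), -2*t*exp(-t), 3*t*exp(-t) + exp(-t)]

Strategy: write M = P · J · P⁻¹ where J is a Jordan canonical form, so e^{tM} = P · e^{tJ} · P⁻¹, and e^{tJ} can be computed block-by-block.

M has Jordan form
J =
  [-1,  1,  0]
  [ 0, -1,  1]
  [ 0,  0, -1]
(up to reordering of blocks).

Per-block formulas:
  For a 3×3 Jordan block J_3(-1): exp(t · J_3(-1)) = e^(-1t)·(I + t·N + (t^2/2)·N^2), where N is the 3×3 nilpotent shift.

After assembling e^{tJ} and conjugating by P, we get:

e^{tM} =
  [-3*t^2*exp(-t) + 3*t*exp(-t) + exp(-t), 2*t^2*exp(-t) - 2*t*exp(-t), -3*t^2*exp(-t) + t*exp(-t)]
  [-9*t^2*exp(-t)/2 + 9*t*exp(-t), 3*t^2*exp(-t) - 6*t*exp(-t) + exp(-t), -9*t^2*exp(-t)/2 + 6*t*exp(-t)]
  [3*t*exp(-t), -2*t*exp(-t), 3*t*exp(-t) + exp(-t)]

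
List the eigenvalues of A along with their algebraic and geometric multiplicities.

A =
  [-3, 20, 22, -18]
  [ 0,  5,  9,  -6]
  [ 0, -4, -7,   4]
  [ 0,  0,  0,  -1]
λ = -3: alg = 1, geom = 1; λ = -1: alg = 3, geom = 2

Step 1 — factor the characteristic polynomial to read off the algebraic multiplicities:
  χ_A(x) = (x + 1)^3*(x + 3)

Step 2 — compute geometric multiplicities via the rank-nullity identity g(λ) = n − rank(A − λI):
  rank(A − (-3)·I) = 3, so dim ker(A − (-3)·I) = n − 3 = 1
  rank(A − (-1)·I) = 2, so dim ker(A − (-1)·I) = n − 2 = 2

Summary:
  λ = -3: algebraic multiplicity = 1, geometric multiplicity = 1
  λ = -1: algebraic multiplicity = 3, geometric multiplicity = 2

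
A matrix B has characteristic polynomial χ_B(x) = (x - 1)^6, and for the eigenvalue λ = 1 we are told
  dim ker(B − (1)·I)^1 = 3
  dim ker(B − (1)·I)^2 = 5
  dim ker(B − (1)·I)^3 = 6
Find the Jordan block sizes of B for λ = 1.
Block sizes for λ = 1: [3, 2, 1]

From the dimensions of kernels of powers, the number of Jordan blocks of size at least j is d_j − d_{j−1} where d_j = dim ker(N^j) (with d_0 = 0). Computing the differences gives [3, 2, 1].
The number of blocks of size exactly k is (#blocks of size ≥ k) − (#blocks of size ≥ k + 1), so the partition is: 1 block(s) of size 1, 1 block(s) of size 2, 1 block(s) of size 3.
In nonincreasing order the block sizes are [3, 2, 1].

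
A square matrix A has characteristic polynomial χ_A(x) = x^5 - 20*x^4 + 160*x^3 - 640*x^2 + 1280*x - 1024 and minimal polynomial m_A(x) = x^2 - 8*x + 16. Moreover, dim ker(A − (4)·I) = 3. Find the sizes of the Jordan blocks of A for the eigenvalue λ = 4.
Block sizes for λ = 4: [2, 2, 1]

Step 1 — from the characteristic polynomial, algebraic multiplicity of λ = 4 is 5. From dim ker(A − (4)·I) = 3, there are exactly 3 Jordan blocks for λ = 4.
Step 2 — from the minimal polynomial, the factor (x − 4)^2 tells us the largest block for λ = 4 has size 2.
Step 3 — with total size 5, 3 blocks, and largest block 2, the block sizes (in nonincreasing order) are [2, 2, 1].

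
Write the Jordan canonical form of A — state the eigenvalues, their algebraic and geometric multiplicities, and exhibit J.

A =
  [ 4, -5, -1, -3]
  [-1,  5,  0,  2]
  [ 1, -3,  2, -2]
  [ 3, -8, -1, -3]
J_3(2) ⊕ J_1(2)

The characteristic polynomial is
  det(x·I − A) = x^4 - 8*x^3 + 24*x^2 - 32*x + 16 = (x - 2)^4

Eigenvalues and multiplicities (the geometric multiplicity of λ is n − rank(A − λI), which equals the number of Jordan blocks for λ):
  λ = 2: algebraic multiplicity = 4, geometric multiplicity = 2

Determining the block sizes for each eigenvalue:
  λ = 2: with am = 4 and gm = 2, the partition is not yet determined (e.g. several partitions of 4 into 2 parts exist). Let N = A − (2)·I. Computing rank(N^1) = 2, rank(N^2) = 1, rank(N^3) = 0; the number of blocks of size ≥ j is rank(N^{j−1}) − rank(N^j), giving [2, 1, 1]. So we have 1 block(s) of size 3, 1 block(s) of size 1 → block sizes [3, 1]

Assembling the blocks gives a Jordan form
J =
  [2, 1, 0, 0]
  [0, 2, 1, 0]
  [0, 0, 2, 0]
  [0, 0, 0, 2]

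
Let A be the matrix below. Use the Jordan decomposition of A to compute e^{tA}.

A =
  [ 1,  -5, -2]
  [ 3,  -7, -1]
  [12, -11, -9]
e^{tA} =
  [-3*t^2*exp(-5*t)/2 + 6*t*exp(-5*t) + exp(-5*t), t^2*exp(-5*t) - 5*t*exp(-5*t), t^2*exp(-5*t)/2 - 2*t*exp(-5*t)]
  [3*t*exp(-5*t), -2*t*exp(-5*t) + exp(-5*t), -t*exp(-5*t)]
  [-9*t^2*exp(-5*t)/2 + 12*t*exp(-5*t), 3*t^2*exp(-5*t) - 11*t*exp(-5*t), 3*t^2*exp(-5*t)/2 - 4*t*exp(-5*t) + exp(-5*t)]

Strategy: write A = P · J · P⁻¹ where J is a Jordan canonical form, so e^{tA} = P · e^{tJ} · P⁻¹, and e^{tJ} can be computed block-by-block.

A has Jordan form
J =
  [-5,  1,  0]
  [ 0, -5,  1]
  [ 0,  0, -5]
(up to reordering of blocks).

Per-block formulas:
  For a 3×3 Jordan block J_3(-5): exp(t · J_3(-5)) = e^(-5t)·(I + t·N + (t^2/2)·N^2), where N is the 3×3 nilpotent shift.

After assembling e^{tJ} and conjugating by P, we get:

e^{tA} =
  [-3*t^2*exp(-5*t)/2 + 6*t*exp(-5*t) + exp(-5*t), t^2*exp(-5*t) - 5*t*exp(-5*t), t^2*exp(-5*t)/2 - 2*t*exp(-5*t)]
  [3*t*exp(-5*t), -2*t*exp(-5*t) + exp(-5*t), -t*exp(-5*t)]
  [-9*t^2*exp(-5*t)/2 + 12*t*exp(-5*t), 3*t^2*exp(-5*t) - 11*t*exp(-5*t), 3*t^2*exp(-5*t)/2 - 4*t*exp(-5*t) + exp(-5*t)]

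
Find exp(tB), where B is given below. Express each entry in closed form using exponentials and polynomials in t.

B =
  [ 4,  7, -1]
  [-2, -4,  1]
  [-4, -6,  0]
e^{tB} =
  [3*t^2 + 4*t + 1, 3*t^2 + 7*t, 3*t^2/2 - t]
  [-2*t^2 - 2*t, -2*t^2 - 4*t + 1, -t^2 + t]
  [-2*t^2 - 4*t, -2*t^2 - 6*t, 1 - t^2]

Strategy: write B = P · J · P⁻¹ where J is a Jordan canonical form, so e^{tB} = P · e^{tJ} · P⁻¹, and e^{tJ} can be computed block-by-block.

B has Jordan form
J =
  [0, 1, 0]
  [0, 0, 1]
  [0, 0, 0]
(up to reordering of blocks).

Per-block formulas:
  For a 3×3 Jordan block J_3(0): exp(t · J_3(0)) = e^(0t)·(I + t·N + (t^2/2)·N^2), where N is the 3×3 nilpotent shift.

After assembling e^{tJ} and conjugating by P, we get:

e^{tB} =
  [3*t^2 + 4*t + 1, 3*t^2 + 7*t, 3*t^2/2 - t]
  [-2*t^2 - 2*t, -2*t^2 - 4*t + 1, -t^2 + t]
  [-2*t^2 - 4*t, -2*t^2 - 6*t, 1 - t^2]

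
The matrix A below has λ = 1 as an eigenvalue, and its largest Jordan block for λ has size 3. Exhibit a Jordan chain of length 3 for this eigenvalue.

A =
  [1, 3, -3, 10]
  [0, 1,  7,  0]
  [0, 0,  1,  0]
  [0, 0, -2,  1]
A Jordan chain for λ = 1 of length 3:
v_1 = (1, 0, 0, 0)ᵀ
v_2 = (-3, 7, 0, -2)ᵀ
v_3 = (0, 0, 1, 0)ᵀ

Let N = A − (1)·I. We want v_3 with N^3 v_3 = 0 but N^2 v_3 ≠ 0; then v_{j-1} := N · v_j for j = 3, …, 2.

Pick v_3 = (0, 0, 1, 0)ᵀ.
Then v_2 = N · v_3 = (-3, 7, 0, -2)ᵀ.
Then v_1 = N · v_2 = (1, 0, 0, 0)ᵀ.

Sanity check: (A − (1)·I) v_1 = (0, 0, 0, 0)ᵀ = 0. ✓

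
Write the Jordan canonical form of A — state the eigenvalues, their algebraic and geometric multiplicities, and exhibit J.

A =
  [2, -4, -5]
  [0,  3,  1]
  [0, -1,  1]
J_3(2)

The characteristic polynomial is
  det(x·I − A) = x^3 - 6*x^2 + 12*x - 8 = (x - 2)^3

Eigenvalues and multiplicities (the geometric multiplicity of λ is n − rank(A − λI), which equals the number of Jordan blocks for λ):
  λ = 2: algebraic multiplicity = 3, geometric multiplicity = 1

Determining the block sizes for each eigenvalue:
  λ = 2: one block (gm = 1), so the single block has size am = 3 → block sizes [3]

Assembling the blocks gives a Jordan form
J =
  [2, 1, 0]
  [0, 2, 1]
  [0, 0, 2]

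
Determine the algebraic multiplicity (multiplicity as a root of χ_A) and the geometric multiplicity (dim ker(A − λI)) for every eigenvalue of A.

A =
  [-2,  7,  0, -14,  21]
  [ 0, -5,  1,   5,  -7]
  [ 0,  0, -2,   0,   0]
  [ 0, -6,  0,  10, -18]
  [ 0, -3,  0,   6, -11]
λ = -2: alg = 5, geom = 3

Step 1 — factor the characteristic polynomial to read off the algebraic multiplicities:
  χ_A(x) = (x + 2)^5

Step 2 — compute geometric multiplicities via the rank-nullity identity g(λ) = n − rank(A − λI):
  rank(A − (-2)·I) = 2, so dim ker(A − (-2)·I) = n − 2 = 3

Summary:
  λ = -2: algebraic multiplicity = 5, geometric multiplicity = 3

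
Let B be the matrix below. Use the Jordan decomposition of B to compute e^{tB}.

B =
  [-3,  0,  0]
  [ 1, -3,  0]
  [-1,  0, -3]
e^{tB} =
  [exp(-3*t), 0, 0]
  [t*exp(-3*t), exp(-3*t), 0]
  [-t*exp(-3*t), 0, exp(-3*t)]

Strategy: write B = P · J · P⁻¹ where J is a Jordan canonical form, so e^{tB} = P · e^{tJ} · P⁻¹, and e^{tJ} can be computed block-by-block.

B has Jordan form
J =
  [-3,  1,  0]
  [ 0, -3,  0]
  [ 0,  0, -3]
(up to reordering of blocks).

Per-block formulas:
  For a 1×1 block at λ = -3: exp(t · [-3]) = [e^(-3t)].
  For a 2×2 Jordan block J_2(-3): exp(t · J_2(-3)) = e^(-3t)·(I + t·N), where N is the 2×2 nilpotent shift.

After assembling e^{tJ} and conjugating by P, we get:

e^{tB} =
  [exp(-3*t), 0, 0]
  [t*exp(-3*t), exp(-3*t), 0]
  [-t*exp(-3*t), 0, exp(-3*t)]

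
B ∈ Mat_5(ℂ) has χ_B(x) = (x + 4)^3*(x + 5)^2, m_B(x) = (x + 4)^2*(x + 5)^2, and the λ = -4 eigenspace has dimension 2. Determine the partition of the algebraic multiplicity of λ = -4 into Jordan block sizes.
Block sizes for λ = -4: [2, 1]

Step 1 — from the characteristic polynomial, algebraic multiplicity of λ = -4 is 3. From dim ker(B − (-4)·I) = 2, there are exactly 2 Jordan blocks for λ = -4.
Step 2 — from the minimal polynomial, the factor (x + 4)^2 tells us the largest block for λ = -4 has size 2.
Step 3 — with total size 3, 2 blocks, and largest block 2, the block sizes (in nonincreasing order) are [2, 1].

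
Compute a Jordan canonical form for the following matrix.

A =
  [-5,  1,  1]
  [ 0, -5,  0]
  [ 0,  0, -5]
J_2(-5) ⊕ J_1(-5)

The characteristic polynomial is
  det(x·I − A) = x^3 + 15*x^2 + 75*x + 125 = (x + 5)^3

Eigenvalues and multiplicities (the geometric multiplicity of λ is n − rank(A − λI), which equals the number of Jordan blocks for λ):
  λ = -5: algebraic multiplicity = 3, geometric multiplicity = 2

Determining the block sizes for each eigenvalue:
  λ = -5: 2 blocks summing to 3 forces exactly one block of size 2 and the rest size 1 → block sizes [2, 1]

Assembling the blocks gives a Jordan form
J =
  [-5,  1,  0]
  [ 0, -5,  0]
  [ 0,  0, -5]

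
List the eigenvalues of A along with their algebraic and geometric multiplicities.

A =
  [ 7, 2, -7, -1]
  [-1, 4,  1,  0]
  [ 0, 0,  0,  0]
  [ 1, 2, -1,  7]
λ = 0: alg = 1, geom = 1; λ = 6: alg = 3, geom = 1

Step 1 — factor the characteristic polynomial to read off the algebraic multiplicities:
  χ_A(x) = x*(x - 6)^3

Step 2 — compute geometric multiplicities via the rank-nullity identity g(λ) = n − rank(A − λI):
  rank(A − (0)·I) = 3, so dim ker(A − (0)·I) = n − 3 = 1
  rank(A − (6)·I) = 3, so dim ker(A − (6)·I) = n − 3 = 1

Summary:
  λ = 0: algebraic multiplicity = 1, geometric multiplicity = 1
  λ = 6: algebraic multiplicity = 3, geometric multiplicity = 1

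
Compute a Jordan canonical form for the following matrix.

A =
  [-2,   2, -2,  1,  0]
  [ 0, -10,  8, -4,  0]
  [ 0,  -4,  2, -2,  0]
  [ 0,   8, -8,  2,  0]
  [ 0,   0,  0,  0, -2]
J_2(-2) ⊕ J_1(-2) ⊕ J_1(-2) ⊕ J_1(-2)

The characteristic polynomial is
  det(x·I − A) = x^5 + 10*x^4 + 40*x^3 + 80*x^2 + 80*x + 32 = (x + 2)^5

Eigenvalues and multiplicities (the geometric multiplicity of λ is n − rank(A − λI), which equals the number of Jordan blocks for λ):
  λ = -2: algebraic multiplicity = 5, geometric multiplicity = 4

Determining the block sizes for each eigenvalue:
  λ = -2: 4 blocks summing to 5 forces exactly one block of size 2 and the rest size 1 → block sizes [2, 1, 1, 1]

Assembling the blocks gives a Jordan form
J =
  [-2,  1,  0,  0,  0]
  [ 0, -2,  0,  0,  0]
  [ 0,  0, -2,  0,  0]
  [ 0,  0,  0, -2,  0]
  [ 0,  0,  0,  0, -2]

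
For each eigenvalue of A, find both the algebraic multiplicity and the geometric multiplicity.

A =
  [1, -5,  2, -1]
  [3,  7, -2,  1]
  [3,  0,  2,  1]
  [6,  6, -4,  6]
λ = 4: alg = 4, geom = 2

Step 1 — factor the characteristic polynomial to read off the algebraic multiplicities:
  χ_A(x) = (x - 4)^4

Step 2 — compute geometric multiplicities via the rank-nullity identity g(λ) = n − rank(A − λI):
  rank(A − (4)·I) = 2, so dim ker(A − (4)·I) = n − 2 = 2

Summary:
  λ = 4: algebraic multiplicity = 4, geometric multiplicity = 2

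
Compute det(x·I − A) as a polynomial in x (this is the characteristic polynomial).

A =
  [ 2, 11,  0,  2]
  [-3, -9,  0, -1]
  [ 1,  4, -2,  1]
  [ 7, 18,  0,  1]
x^4 + 8*x^3 + 24*x^2 + 32*x + 16

Expanding det(x·I − A) (e.g. by cofactor expansion or by noting that A is similar to its Jordan form J, which has the same characteristic polynomial as A) gives
  χ_A(x) = x^4 + 8*x^3 + 24*x^2 + 32*x + 16
which factors as (x + 2)^4. The eigenvalues (with algebraic multiplicities) are λ = -2 with multiplicity 4.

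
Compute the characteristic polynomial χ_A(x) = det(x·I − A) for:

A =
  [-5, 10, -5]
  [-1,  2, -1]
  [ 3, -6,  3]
x^3

Expanding det(x·I − A) (e.g. by cofactor expansion or by noting that A is similar to its Jordan form J, which has the same characteristic polynomial as A) gives
  χ_A(x) = x^3
which factors as x^3. The eigenvalues (with algebraic multiplicities) are λ = 0 with multiplicity 3.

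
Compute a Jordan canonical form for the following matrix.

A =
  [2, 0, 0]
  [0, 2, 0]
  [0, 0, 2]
J_1(2) ⊕ J_1(2) ⊕ J_1(2)

The characteristic polynomial is
  det(x·I − A) = x^3 - 6*x^2 + 12*x - 8 = (x - 2)^3

Eigenvalues and multiplicities (the geometric multiplicity of λ is n − rank(A − λI), which equals the number of Jordan blocks for λ):
  λ = 2: algebraic multiplicity = 3, geometric multiplicity = 3

Determining the block sizes for each eigenvalue:
  λ = 2: gm = am = 3, so every block has size 1 → block sizes [1, 1, 1]

Assembling the blocks gives a Jordan form
J =
  [2, 0, 0]
  [0, 2, 0]
  [0, 0, 2]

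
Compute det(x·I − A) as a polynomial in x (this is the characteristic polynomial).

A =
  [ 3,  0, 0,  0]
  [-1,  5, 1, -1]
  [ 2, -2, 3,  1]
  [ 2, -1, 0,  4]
x^4 - 15*x^3 + 84*x^2 - 208*x + 192

Expanding det(x·I − A) (e.g. by cofactor expansion or by noting that A is similar to its Jordan form J, which has the same characteristic polynomial as A) gives
  χ_A(x) = x^4 - 15*x^3 + 84*x^2 - 208*x + 192
which factors as (x - 4)^3*(x - 3). The eigenvalues (with algebraic multiplicities) are λ = 3 with multiplicity 1, λ = 4 with multiplicity 3.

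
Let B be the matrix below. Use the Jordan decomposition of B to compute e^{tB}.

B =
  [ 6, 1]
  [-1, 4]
e^{tB} =
  [t*exp(5*t) + exp(5*t), t*exp(5*t)]
  [-t*exp(5*t), -t*exp(5*t) + exp(5*t)]

Strategy: write B = P · J · P⁻¹ where J is a Jordan canonical form, so e^{tB} = P · e^{tJ} · P⁻¹, and e^{tJ} can be computed block-by-block.

B has Jordan form
J =
  [5, 1]
  [0, 5]
(up to reordering of blocks).

Per-block formulas:
  For a 2×2 Jordan block J_2(5): exp(t · J_2(5)) = e^(5t)·(I + t·N), where N is the 2×2 nilpotent shift.

After assembling e^{tJ} and conjugating by P, we get:

e^{tB} =
  [t*exp(5*t) + exp(5*t), t*exp(5*t)]
  [-t*exp(5*t), -t*exp(5*t) + exp(5*t)]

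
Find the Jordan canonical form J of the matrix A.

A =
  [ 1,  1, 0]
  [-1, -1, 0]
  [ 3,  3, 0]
J_2(0) ⊕ J_1(0)

The characteristic polynomial is
  det(x·I − A) = x^3

Eigenvalues and multiplicities (the geometric multiplicity of λ is n − rank(A − λI), which equals the number of Jordan blocks for λ):
  λ = 0: algebraic multiplicity = 3, geometric multiplicity = 2

Determining the block sizes for each eigenvalue:
  λ = 0: 2 blocks summing to 3 forces exactly one block of size 2 and the rest size 1 → block sizes [2, 1]

Assembling the blocks gives a Jordan form
J =
  [0, 1, 0]
  [0, 0, 0]
  [0, 0, 0]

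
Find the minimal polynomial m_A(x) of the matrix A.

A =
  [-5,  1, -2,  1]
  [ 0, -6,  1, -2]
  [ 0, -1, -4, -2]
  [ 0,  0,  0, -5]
x^3 + 15*x^2 + 75*x + 125

The characteristic polynomial is χ_A(x) = (x + 5)^4, so the eigenvalues are known. The minimal polynomial is
  m_A(x) = Π_λ (x − λ)^{k_λ}
where k_λ is the size of the *largest* Jordan block for λ (equivalently, the smallest k with (A − λI)^k v = 0 for every generalised eigenvector v of λ).

  λ = -5: largest Jordan block has size 3, contributing (x + 5)^3

So m_A(x) = (x + 5)^3 = x^3 + 15*x^2 + 75*x + 125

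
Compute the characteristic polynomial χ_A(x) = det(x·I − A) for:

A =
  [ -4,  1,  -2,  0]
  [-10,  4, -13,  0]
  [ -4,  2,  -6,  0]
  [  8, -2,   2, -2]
x^4 + 8*x^3 + 24*x^2 + 32*x + 16

Expanding det(x·I − A) (e.g. by cofactor expansion or by noting that A is similar to its Jordan form J, which has the same characteristic polynomial as A) gives
  χ_A(x) = x^4 + 8*x^3 + 24*x^2 + 32*x + 16
which factors as (x + 2)^4. The eigenvalues (with algebraic multiplicities) are λ = -2 with multiplicity 4.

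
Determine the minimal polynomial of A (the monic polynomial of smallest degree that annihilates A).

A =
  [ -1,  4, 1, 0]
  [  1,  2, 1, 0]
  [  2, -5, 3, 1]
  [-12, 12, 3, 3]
x^4 - 7*x^3 + 9*x^2 + 27*x - 54

The characteristic polynomial is χ_A(x) = (x - 3)^3*(x + 2), so the eigenvalues are known. The minimal polynomial is
  m_A(x) = Π_λ (x − λ)^{k_λ}
where k_λ is the size of the *largest* Jordan block for λ (equivalently, the smallest k with (A − λI)^k v = 0 for every generalised eigenvector v of λ).

  λ = -2: largest Jordan block has size 1, contributing (x + 2)
  λ = 3: largest Jordan block has size 3, contributing (x − 3)^3

So m_A(x) = (x - 3)^3*(x + 2) = x^4 - 7*x^3 + 9*x^2 + 27*x - 54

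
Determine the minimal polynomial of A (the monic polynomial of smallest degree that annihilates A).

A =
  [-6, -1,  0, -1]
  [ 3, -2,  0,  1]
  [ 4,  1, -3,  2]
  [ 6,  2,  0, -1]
x^3 + 9*x^2 + 27*x + 27

The characteristic polynomial is χ_A(x) = (x + 3)^4, so the eigenvalues are known. The minimal polynomial is
  m_A(x) = Π_λ (x − λ)^{k_λ}
where k_λ is the size of the *largest* Jordan block for λ (equivalently, the smallest k with (A − λI)^k v = 0 for every generalised eigenvector v of λ).

  λ = -3: largest Jordan block has size 3, contributing (x + 3)^3

So m_A(x) = (x + 3)^3 = x^3 + 9*x^2 + 27*x + 27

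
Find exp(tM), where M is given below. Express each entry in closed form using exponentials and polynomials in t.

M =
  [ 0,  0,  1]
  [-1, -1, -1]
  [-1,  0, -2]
e^{tM} =
  [t*exp(-t) + exp(-t), 0, t*exp(-t)]
  [-t*exp(-t), exp(-t), -t*exp(-t)]
  [-t*exp(-t), 0, -t*exp(-t) + exp(-t)]

Strategy: write M = P · J · P⁻¹ where J is a Jordan canonical form, so e^{tM} = P · e^{tJ} · P⁻¹, and e^{tJ} can be computed block-by-block.

M has Jordan form
J =
  [-1,  1,  0]
  [ 0, -1,  0]
  [ 0,  0, -1]
(up to reordering of blocks).

Per-block formulas:
  For a 1×1 block at λ = -1: exp(t · [-1]) = [e^(-1t)].
  For a 2×2 Jordan block J_2(-1): exp(t · J_2(-1)) = e^(-1t)·(I + t·N), where N is the 2×2 nilpotent shift.

After assembling e^{tJ} and conjugating by P, we get:

e^{tM} =
  [t*exp(-t) + exp(-t), 0, t*exp(-t)]
  [-t*exp(-t), exp(-t), -t*exp(-t)]
  [-t*exp(-t), 0, -t*exp(-t) + exp(-t)]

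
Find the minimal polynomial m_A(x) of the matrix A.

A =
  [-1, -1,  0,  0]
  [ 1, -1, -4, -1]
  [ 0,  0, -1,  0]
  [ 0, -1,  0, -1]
x^3 + 3*x^2 + 3*x + 1

The characteristic polynomial is χ_A(x) = (x + 1)^4, so the eigenvalues are known. The minimal polynomial is
  m_A(x) = Π_λ (x − λ)^{k_λ}
where k_λ is the size of the *largest* Jordan block for λ (equivalently, the smallest k with (A − λI)^k v = 0 for every generalised eigenvector v of λ).

  λ = -1: largest Jordan block has size 3, contributing (x + 1)^3

So m_A(x) = (x + 1)^3 = x^3 + 3*x^2 + 3*x + 1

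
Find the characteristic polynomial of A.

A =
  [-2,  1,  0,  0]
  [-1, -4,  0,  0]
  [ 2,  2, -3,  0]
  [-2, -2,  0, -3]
x^4 + 12*x^3 + 54*x^2 + 108*x + 81

Expanding det(x·I − A) (e.g. by cofactor expansion or by noting that A is similar to its Jordan form J, which has the same characteristic polynomial as A) gives
  χ_A(x) = x^4 + 12*x^3 + 54*x^2 + 108*x + 81
which factors as (x + 3)^4. The eigenvalues (with algebraic multiplicities) are λ = -3 with multiplicity 4.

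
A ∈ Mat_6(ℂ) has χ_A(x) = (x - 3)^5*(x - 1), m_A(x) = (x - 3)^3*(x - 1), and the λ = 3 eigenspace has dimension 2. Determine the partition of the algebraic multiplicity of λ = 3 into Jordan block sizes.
Block sizes for λ = 3: [3, 2]

Step 1 — from the characteristic polynomial, algebraic multiplicity of λ = 3 is 5. From dim ker(A − (3)·I) = 2, there are exactly 2 Jordan blocks for λ = 3.
Step 2 — from the minimal polynomial, the factor (x − 3)^3 tells us the largest block for λ = 3 has size 3.
Step 3 — with total size 5, 2 blocks, and largest block 3, the block sizes (in nonincreasing order) are [3, 2].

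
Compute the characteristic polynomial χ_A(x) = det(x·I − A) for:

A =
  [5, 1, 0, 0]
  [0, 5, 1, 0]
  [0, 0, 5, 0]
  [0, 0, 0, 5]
x^4 - 20*x^3 + 150*x^2 - 500*x + 625

Expanding det(x·I − A) (e.g. by cofactor expansion or by noting that A is similar to its Jordan form J, which has the same characteristic polynomial as A) gives
  χ_A(x) = x^4 - 20*x^3 + 150*x^2 - 500*x + 625
which factors as (x - 5)^4. The eigenvalues (with algebraic multiplicities) are λ = 5 with multiplicity 4.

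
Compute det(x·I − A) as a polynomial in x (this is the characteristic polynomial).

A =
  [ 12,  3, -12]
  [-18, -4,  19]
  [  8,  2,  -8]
x^3

Expanding det(x·I − A) (e.g. by cofactor expansion or by noting that A is similar to its Jordan form J, which has the same characteristic polynomial as A) gives
  χ_A(x) = x^3
which factors as x^3. The eigenvalues (with algebraic multiplicities) are λ = 0 with multiplicity 3.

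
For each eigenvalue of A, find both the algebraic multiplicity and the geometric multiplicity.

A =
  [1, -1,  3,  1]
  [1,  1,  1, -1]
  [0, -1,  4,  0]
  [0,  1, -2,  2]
λ = 2: alg = 4, geom = 2

Step 1 — factor the characteristic polynomial to read off the algebraic multiplicities:
  χ_A(x) = (x - 2)^4

Step 2 — compute geometric multiplicities via the rank-nullity identity g(λ) = n − rank(A − λI):
  rank(A − (2)·I) = 2, so dim ker(A − (2)·I) = n − 2 = 2

Summary:
  λ = 2: algebraic multiplicity = 4, geometric multiplicity = 2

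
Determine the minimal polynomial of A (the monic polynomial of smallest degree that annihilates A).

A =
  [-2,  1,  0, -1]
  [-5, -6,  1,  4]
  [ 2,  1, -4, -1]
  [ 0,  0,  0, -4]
x^3 + 12*x^2 + 48*x + 64

The characteristic polynomial is χ_A(x) = (x + 4)^4, so the eigenvalues are known. The minimal polynomial is
  m_A(x) = Π_λ (x − λ)^{k_λ}
where k_λ is the size of the *largest* Jordan block for λ (equivalently, the smallest k with (A − λI)^k v = 0 for every generalised eigenvector v of λ).

  λ = -4: largest Jordan block has size 3, contributing (x + 4)^3

So m_A(x) = (x + 4)^3 = x^3 + 12*x^2 + 48*x + 64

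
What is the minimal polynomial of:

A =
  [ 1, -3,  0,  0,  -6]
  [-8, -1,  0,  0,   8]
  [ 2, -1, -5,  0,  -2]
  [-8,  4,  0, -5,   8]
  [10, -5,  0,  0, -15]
x^2 + 10*x + 25

The characteristic polynomial is χ_A(x) = (x + 5)^5, so the eigenvalues are known. The minimal polynomial is
  m_A(x) = Π_λ (x − λ)^{k_λ}
where k_λ is the size of the *largest* Jordan block for λ (equivalently, the smallest k with (A − λI)^k v = 0 for every generalised eigenvector v of λ).

  λ = -5: largest Jordan block has size 2, contributing (x + 5)^2

So m_A(x) = (x + 5)^2 = x^2 + 10*x + 25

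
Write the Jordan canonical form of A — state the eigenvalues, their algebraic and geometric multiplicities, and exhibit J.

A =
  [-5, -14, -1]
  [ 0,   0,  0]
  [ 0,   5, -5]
J_2(-5) ⊕ J_1(0)

The characteristic polynomial is
  det(x·I − A) = x^3 + 10*x^2 + 25*x = x*(x + 5)^2

Eigenvalues and multiplicities (the geometric multiplicity of λ is n − rank(A − λI), which equals the number of Jordan blocks for λ):
  λ = -5: algebraic multiplicity = 2, geometric multiplicity = 1
  λ = 0: algebraic multiplicity = 1, geometric multiplicity = 1

Determining the block sizes for each eigenvalue:
  λ = -5: one block (gm = 1), so the single block has size am = 2 → block sizes [2]
  λ = 0: one block (gm = 1), so the single block has size am = 1 → block sizes [1]

Assembling the blocks gives a Jordan form
J =
  [-5,  1, 0]
  [ 0, -5, 0]
  [ 0,  0, 0]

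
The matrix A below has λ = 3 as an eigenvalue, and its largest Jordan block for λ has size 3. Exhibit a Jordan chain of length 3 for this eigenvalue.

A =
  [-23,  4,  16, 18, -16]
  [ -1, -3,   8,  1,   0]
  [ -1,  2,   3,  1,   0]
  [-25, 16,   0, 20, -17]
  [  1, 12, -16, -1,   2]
A Jordan chain for λ = 3 of length 3:
v_1 = (-4, -2, -2, 0, 4)ᵀ
v_2 = (8, 4, 4, -2, -10)ᵀ
v_3 = (2, 3, 3, 0, 0)ᵀ

Let N = A − (3)·I. We want v_3 with N^3 v_3 = 0 but N^2 v_3 ≠ 0; then v_{j-1} := N · v_j for j = 3, …, 2.

Pick v_3 = (2, 3, 3, 0, 0)ᵀ.
Then v_2 = N · v_3 = (8, 4, 4, -2, -10)ᵀ.
Then v_1 = N · v_2 = (-4, -2, -2, 0, 4)ᵀ.

Sanity check: (A − (3)·I) v_1 = (0, 0, 0, 0, 0)ᵀ = 0. ✓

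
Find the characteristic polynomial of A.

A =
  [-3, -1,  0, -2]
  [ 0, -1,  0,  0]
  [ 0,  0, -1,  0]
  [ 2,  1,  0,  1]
x^4 + 4*x^3 + 6*x^2 + 4*x + 1

Expanding det(x·I − A) (e.g. by cofactor expansion or by noting that A is similar to its Jordan form J, which has the same characteristic polynomial as A) gives
  χ_A(x) = x^4 + 4*x^3 + 6*x^2 + 4*x + 1
which factors as (x + 1)^4. The eigenvalues (with algebraic multiplicities) are λ = -1 with multiplicity 4.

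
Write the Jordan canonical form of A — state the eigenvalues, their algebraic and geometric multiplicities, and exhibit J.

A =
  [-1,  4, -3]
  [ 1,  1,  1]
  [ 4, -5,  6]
J_3(2)

The characteristic polynomial is
  det(x·I − A) = x^3 - 6*x^2 + 12*x - 8 = (x - 2)^3

Eigenvalues and multiplicities (the geometric multiplicity of λ is n − rank(A − λI), which equals the number of Jordan blocks for λ):
  λ = 2: algebraic multiplicity = 3, geometric multiplicity = 1

Determining the block sizes for each eigenvalue:
  λ = 2: one block (gm = 1), so the single block has size am = 3 → block sizes [3]

Assembling the blocks gives a Jordan form
J =
  [2, 1, 0]
  [0, 2, 1]
  [0, 0, 2]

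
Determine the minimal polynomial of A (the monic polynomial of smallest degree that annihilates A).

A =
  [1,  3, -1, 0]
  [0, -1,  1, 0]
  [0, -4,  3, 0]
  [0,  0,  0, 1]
x^3 - 3*x^2 + 3*x - 1

The characteristic polynomial is χ_A(x) = (x - 1)^4, so the eigenvalues are known. The minimal polynomial is
  m_A(x) = Π_λ (x − λ)^{k_λ}
where k_λ is the size of the *largest* Jordan block for λ (equivalently, the smallest k with (A − λI)^k v = 0 for every generalised eigenvector v of λ).

  λ = 1: largest Jordan block has size 3, contributing (x − 1)^3

So m_A(x) = (x - 1)^3 = x^3 - 3*x^2 + 3*x - 1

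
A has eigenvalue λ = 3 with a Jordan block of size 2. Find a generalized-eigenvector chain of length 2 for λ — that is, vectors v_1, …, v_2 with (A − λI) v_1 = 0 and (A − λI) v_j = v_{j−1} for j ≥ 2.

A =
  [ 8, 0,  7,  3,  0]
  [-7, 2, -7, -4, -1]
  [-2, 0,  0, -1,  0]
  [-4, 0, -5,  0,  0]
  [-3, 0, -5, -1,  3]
A Jordan chain for λ = 3 of length 2:
v_1 = (-2, 1, 1, 1, 2)ᵀ
v_2 = (1, -1, -1, 0, 0)ᵀ

Let N = A − (3)·I. We want v_2 with N^2 v_2 = 0 but N^1 v_2 ≠ 0; then v_{j-1} := N · v_j for j = 2, …, 2.

Pick v_2 = (1, -1, -1, 0, 0)ᵀ.
Then v_1 = N · v_2 = (-2, 1, 1, 1, 2)ᵀ.

Sanity check: (A − (3)·I) v_1 = (0, 0, 0, 0, 0)ᵀ = 0. ✓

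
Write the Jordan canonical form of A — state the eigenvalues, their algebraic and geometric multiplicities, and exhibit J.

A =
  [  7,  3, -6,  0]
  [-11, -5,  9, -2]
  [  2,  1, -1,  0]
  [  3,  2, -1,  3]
J_3(1) ⊕ J_1(1)

The characteristic polynomial is
  det(x·I − A) = x^4 - 4*x^3 + 6*x^2 - 4*x + 1 = (x - 1)^4

Eigenvalues and multiplicities (the geometric multiplicity of λ is n − rank(A − λI), which equals the number of Jordan blocks for λ):
  λ = 1: algebraic multiplicity = 4, geometric multiplicity = 2

Determining the block sizes for each eigenvalue:
  λ = 1: with am = 4 and gm = 2, the partition is not yet determined (e.g. several partitions of 4 into 2 parts exist). Let N = A − (1)·I. Computing rank(N^1) = 2, rank(N^2) = 1, rank(N^3) = 0; the number of blocks of size ≥ j is rank(N^{j−1}) − rank(N^j), giving [2, 1, 1]. So we have 1 block(s) of size 3, 1 block(s) of size 1 → block sizes [3, 1]

Assembling the blocks gives a Jordan form
J =
  [1, 1, 0, 0]
  [0, 1, 1, 0]
  [0, 0, 1, 0]
  [0, 0, 0, 1]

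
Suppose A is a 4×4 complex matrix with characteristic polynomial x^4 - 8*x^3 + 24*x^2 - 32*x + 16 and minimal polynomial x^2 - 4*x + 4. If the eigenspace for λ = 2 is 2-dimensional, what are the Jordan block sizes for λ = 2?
Block sizes for λ = 2: [2, 2]

Step 1 — from the characteristic polynomial, algebraic multiplicity of λ = 2 is 4. From dim ker(A − (2)·I) = 2, there are exactly 2 Jordan blocks for λ = 2.
Step 2 — from the minimal polynomial, the factor (x − 2)^2 tells us the largest block for λ = 2 has size 2.
Step 3 — with total size 4, 2 blocks, and largest block 2, the block sizes (in nonincreasing order) are [2, 2].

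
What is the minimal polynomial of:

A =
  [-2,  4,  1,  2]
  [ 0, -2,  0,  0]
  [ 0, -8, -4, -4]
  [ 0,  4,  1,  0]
x^2 + 4*x + 4

The characteristic polynomial is χ_A(x) = (x + 2)^4, so the eigenvalues are known. The minimal polynomial is
  m_A(x) = Π_λ (x − λ)^{k_λ}
where k_λ is the size of the *largest* Jordan block for λ (equivalently, the smallest k with (A − λI)^k v = 0 for every generalised eigenvector v of λ).

  λ = -2: largest Jordan block has size 2, contributing (x + 2)^2

So m_A(x) = (x + 2)^2 = x^2 + 4*x + 4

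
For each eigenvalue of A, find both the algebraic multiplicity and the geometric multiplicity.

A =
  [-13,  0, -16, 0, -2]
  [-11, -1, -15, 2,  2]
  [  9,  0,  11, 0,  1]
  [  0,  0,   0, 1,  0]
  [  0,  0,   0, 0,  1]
λ = -1: alg = 3, geom = 1; λ = 1: alg = 2, geom = 2

Step 1 — factor the characteristic polynomial to read off the algebraic multiplicities:
  χ_A(x) = (x - 1)^2*(x + 1)^3

Step 2 — compute geometric multiplicities via the rank-nullity identity g(λ) = n − rank(A − λI):
  rank(A − (-1)·I) = 4, so dim ker(A − (-1)·I) = n − 4 = 1
  rank(A − (1)·I) = 3, so dim ker(A − (1)·I) = n − 3 = 2

Summary:
  λ = -1: algebraic multiplicity = 3, geometric multiplicity = 1
  λ = 1: algebraic multiplicity = 2, geometric multiplicity = 2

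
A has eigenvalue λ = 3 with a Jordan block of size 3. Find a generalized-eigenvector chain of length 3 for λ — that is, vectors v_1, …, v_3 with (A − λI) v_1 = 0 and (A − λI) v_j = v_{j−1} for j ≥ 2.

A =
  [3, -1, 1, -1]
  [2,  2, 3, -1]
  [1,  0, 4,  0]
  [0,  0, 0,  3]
A Jordan chain for λ = 3 of length 3:
v_1 = (-1, 1, 1, 0)ᵀ
v_2 = (0, 2, 1, 0)ᵀ
v_3 = (1, 0, 0, 0)ᵀ

Let N = A − (3)·I. We want v_3 with N^3 v_3 = 0 but N^2 v_3 ≠ 0; then v_{j-1} := N · v_j for j = 3, …, 2.

Pick v_3 = (1, 0, 0, 0)ᵀ.
Then v_2 = N · v_3 = (0, 2, 1, 0)ᵀ.
Then v_1 = N · v_2 = (-1, 1, 1, 0)ᵀ.

Sanity check: (A − (3)·I) v_1 = (0, 0, 0, 0)ᵀ = 0. ✓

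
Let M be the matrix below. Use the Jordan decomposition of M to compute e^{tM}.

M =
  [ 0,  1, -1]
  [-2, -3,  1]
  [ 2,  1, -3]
e^{tM} =
  [2*t*exp(-2*t) + exp(-2*t), t*exp(-2*t), -t*exp(-2*t)]
  [-2*t*exp(-2*t), -t*exp(-2*t) + exp(-2*t), t*exp(-2*t)]
  [2*t*exp(-2*t), t*exp(-2*t), -t*exp(-2*t) + exp(-2*t)]

Strategy: write M = P · J · P⁻¹ where J is a Jordan canonical form, so e^{tM} = P · e^{tJ} · P⁻¹, and e^{tJ} can be computed block-by-block.

M has Jordan form
J =
  [-2,  1,  0]
  [ 0, -2,  0]
  [ 0,  0, -2]
(up to reordering of blocks).

Per-block formulas:
  For a 2×2 Jordan block J_2(-2): exp(t · J_2(-2)) = e^(-2t)·(I + t·N), where N is the 2×2 nilpotent shift.
  For a 1×1 block at λ = -2: exp(t · [-2]) = [e^(-2t)].

After assembling e^{tJ} and conjugating by P, we get:

e^{tM} =
  [2*t*exp(-2*t) + exp(-2*t), t*exp(-2*t), -t*exp(-2*t)]
  [-2*t*exp(-2*t), -t*exp(-2*t) + exp(-2*t), t*exp(-2*t)]
  [2*t*exp(-2*t), t*exp(-2*t), -t*exp(-2*t) + exp(-2*t)]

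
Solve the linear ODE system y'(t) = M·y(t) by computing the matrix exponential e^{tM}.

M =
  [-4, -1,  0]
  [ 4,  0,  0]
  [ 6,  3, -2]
e^{tM} =
  [-2*t*exp(-2*t) + exp(-2*t), -t*exp(-2*t), 0]
  [4*t*exp(-2*t), 2*t*exp(-2*t) + exp(-2*t), 0]
  [6*t*exp(-2*t), 3*t*exp(-2*t), exp(-2*t)]

Strategy: write M = P · J · P⁻¹ where J is a Jordan canonical form, so e^{tM} = P · e^{tJ} · P⁻¹, and e^{tJ} can be computed block-by-block.

M has Jordan form
J =
  [-2,  1,  0]
  [ 0, -2,  0]
  [ 0,  0, -2]
(up to reordering of blocks).

Per-block formulas:
  For a 1×1 block at λ = -2: exp(t · [-2]) = [e^(-2t)].
  For a 2×2 Jordan block J_2(-2): exp(t · J_2(-2)) = e^(-2t)·(I + t·N), where N is the 2×2 nilpotent shift.

After assembling e^{tJ} and conjugating by P, we get:

e^{tM} =
  [-2*t*exp(-2*t) + exp(-2*t), -t*exp(-2*t), 0]
  [4*t*exp(-2*t), 2*t*exp(-2*t) + exp(-2*t), 0]
  [6*t*exp(-2*t), 3*t*exp(-2*t), exp(-2*t)]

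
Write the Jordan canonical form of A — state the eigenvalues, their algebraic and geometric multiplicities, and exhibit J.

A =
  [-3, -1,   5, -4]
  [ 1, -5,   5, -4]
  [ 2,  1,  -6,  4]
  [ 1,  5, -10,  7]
J_1(-4) ⊕ J_2(-1) ⊕ J_1(-1)

The characteristic polynomial is
  det(x·I − A) = x^4 + 7*x^3 + 15*x^2 + 13*x + 4 = (x + 1)^3*(x + 4)

Eigenvalues and multiplicities (the geometric multiplicity of λ is n − rank(A − λI), which equals the number of Jordan blocks for λ):
  λ = -4: algebraic multiplicity = 1, geometric multiplicity = 1
  λ = -1: algebraic multiplicity = 3, geometric multiplicity = 2

Determining the block sizes for each eigenvalue:
  λ = -4: one block (gm = 1), so the single block has size am = 1 → block sizes [1]
  λ = -1: 2 blocks summing to 3 forces exactly one block of size 2 and the rest size 1 → block sizes [2, 1]

Assembling the blocks gives a Jordan form
J =
  [-4,  0,  0,  0]
  [ 0, -1,  1,  0]
  [ 0,  0, -1,  0]
  [ 0,  0,  0, -1]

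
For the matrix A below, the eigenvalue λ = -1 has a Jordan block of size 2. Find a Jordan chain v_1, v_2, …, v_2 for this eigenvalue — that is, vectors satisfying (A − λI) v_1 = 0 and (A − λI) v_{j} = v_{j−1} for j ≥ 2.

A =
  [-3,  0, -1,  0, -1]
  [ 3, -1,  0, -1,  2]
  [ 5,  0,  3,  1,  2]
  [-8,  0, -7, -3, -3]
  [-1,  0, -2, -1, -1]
A Jordan chain for λ = -1 of length 2:
v_1 = (-2, 3, 5, -8, -1)ᵀ
v_2 = (1, 0, 0, 0, 0)ᵀ

Let N = A − (-1)·I. We want v_2 with N^2 v_2 = 0 but N^1 v_2 ≠ 0; then v_{j-1} := N · v_j for j = 2, …, 2.

Pick v_2 = (1, 0, 0, 0, 0)ᵀ.
Then v_1 = N · v_2 = (-2, 3, 5, -8, -1)ᵀ.

Sanity check: (A − (-1)·I) v_1 = (0, 0, 0, 0, 0)ᵀ = 0. ✓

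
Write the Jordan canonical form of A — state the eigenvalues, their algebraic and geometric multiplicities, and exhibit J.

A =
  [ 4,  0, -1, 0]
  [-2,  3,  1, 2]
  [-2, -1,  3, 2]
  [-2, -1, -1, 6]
J_3(4) ⊕ J_1(4)

The characteristic polynomial is
  det(x·I − A) = x^4 - 16*x^3 + 96*x^2 - 256*x + 256 = (x - 4)^4

Eigenvalues and multiplicities (the geometric multiplicity of λ is n − rank(A − λI), which equals the number of Jordan blocks for λ):
  λ = 4: algebraic multiplicity = 4, geometric multiplicity = 2

Determining the block sizes for each eigenvalue:
  λ = 4: with am = 4 and gm = 2, the partition is not yet determined (e.g. several partitions of 4 into 2 parts exist). Let N = A − (4)·I. Computing rank(N^1) = 2, rank(N^2) = 1, rank(N^3) = 0; the number of blocks of size ≥ j is rank(N^{j−1}) − rank(N^j), giving [2, 1, 1]. So we have 1 block(s) of size 3, 1 block(s) of size 1 → block sizes [3, 1]

Assembling the blocks gives a Jordan form
J =
  [4, 1, 0, 0]
  [0, 4, 1, 0]
  [0, 0, 4, 0]
  [0, 0, 0, 4]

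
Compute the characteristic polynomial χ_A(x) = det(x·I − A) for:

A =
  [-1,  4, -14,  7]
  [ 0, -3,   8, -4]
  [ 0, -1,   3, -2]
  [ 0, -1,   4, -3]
x^4 + 4*x^3 + 6*x^2 + 4*x + 1

Expanding det(x·I − A) (e.g. by cofactor expansion or by noting that A is similar to its Jordan form J, which has the same characteristic polynomial as A) gives
  χ_A(x) = x^4 + 4*x^3 + 6*x^2 + 4*x + 1
which factors as (x + 1)^4. The eigenvalues (with algebraic multiplicities) are λ = -1 with multiplicity 4.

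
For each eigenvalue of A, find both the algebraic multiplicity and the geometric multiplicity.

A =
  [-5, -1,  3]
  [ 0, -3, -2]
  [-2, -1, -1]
λ = -3: alg = 3, geom = 1

Step 1 — factor the characteristic polynomial to read off the algebraic multiplicities:
  χ_A(x) = (x + 3)^3

Step 2 — compute geometric multiplicities via the rank-nullity identity g(λ) = n − rank(A − λI):
  rank(A − (-3)·I) = 2, so dim ker(A − (-3)·I) = n − 2 = 1

Summary:
  λ = -3: algebraic multiplicity = 3, geometric multiplicity = 1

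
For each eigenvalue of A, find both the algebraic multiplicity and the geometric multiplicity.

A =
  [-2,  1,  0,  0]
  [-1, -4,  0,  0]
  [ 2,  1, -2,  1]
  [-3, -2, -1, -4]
λ = -3: alg = 4, geom = 2

Step 1 — factor the characteristic polynomial to read off the algebraic multiplicities:
  χ_A(x) = (x + 3)^4

Step 2 — compute geometric multiplicities via the rank-nullity identity g(λ) = n − rank(A − λI):
  rank(A − (-3)·I) = 2, so dim ker(A − (-3)·I) = n − 2 = 2

Summary:
  λ = -3: algebraic multiplicity = 4, geometric multiplicity = 2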